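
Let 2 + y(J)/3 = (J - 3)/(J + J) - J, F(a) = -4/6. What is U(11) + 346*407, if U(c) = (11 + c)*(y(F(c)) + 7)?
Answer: 282139/2 ≈ 1.4107e+5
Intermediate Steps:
F(a) = -2/3 (F(a) = -4*1/6 = -2/3)
y(J) = -6 - 3*J + 3*(-3 + J)/(2*J) (y(J) = -6 + 3*((J - 3)/(J + J) - J) = -6 + 3*((-3 + J)/((2*J)) - J) = -6 + 3*((-3 + J)*(1/(2*J)) - J) = -6 + 3*((-3 + J)/(2*J) - J) = -6 + 3*(-J + (-3 + J)/(2*J)) = -6 + (-3*J + 3*(-3 + J)/(2*J)) = -6 - 3*J + 3*(-3 + J)/(2*J))
U(c) = 495/4 + 45*c/4 (U(c) = (11 + c)*((-9/2 - 3*(-2/3) - 9/(2*(-2/3))) + 7) = (11 + c)*((-9/2 + 2 - 9/2*(-3/2)) + 7) = (11 + c)*((-9/2 + 2 + 27/4) + 7) = (11 + c)*(17/4 + 7) = (11 + c)*(45/4) = 495/4 + 45*c/4)
U(11) + 346*407 = (495/4 + (45/4)*11) + 346*407 = (495/4 + 495/4) + 140822 = 495/2 + 140822 = 282139/2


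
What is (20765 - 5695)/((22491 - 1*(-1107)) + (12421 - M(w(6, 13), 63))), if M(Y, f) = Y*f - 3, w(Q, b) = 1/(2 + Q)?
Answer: 120560/288113 ≈ 0.41845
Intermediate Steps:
M(Y, f) = -3 + Y*f
(20765 - 5695)/((22491 - 1*(-1107)) + (12421 - M(w(6, 13), 63))) = (20765 - 5695)/((22491 - 1*(-1107)) + (12421 - (-3 + 63/(2 + 6)))) = 15070/((22491 + 1107) + (12421 - (-3 + 63/8))) = 15070/(23598 + (12421 - (-3 + (⅛)*63))) = 15070/(23598 + (12421 - (-3 + 63/8))) = 15070/(23598 + (12421 - 1*39/8)) = 15070/(23598 + (12421 - 39/8)) = 15070/(23598 + 99329/8) = 15070/(288113/8) = 15070*(8/288113) = 120560/288113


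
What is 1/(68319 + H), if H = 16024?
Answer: 1/84343 ≈ 1.1856e-5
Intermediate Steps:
1/(68319 + H) = 1/(68319 + 16024) = 1/84343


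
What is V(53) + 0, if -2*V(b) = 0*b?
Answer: 0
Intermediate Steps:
V(b) = 0 (V(b) = -0*b = -1/2*0 = 0)
V(53) + 0 = 0 + 0 = 0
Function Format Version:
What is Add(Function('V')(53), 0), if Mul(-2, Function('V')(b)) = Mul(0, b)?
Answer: 0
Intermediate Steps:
Function('V')(b) = 0 (Function('V')(b) = Mul(Rational(-1, 2), Mul(0, b)) = Mul(Rational(-1, 2), 0) = 0)
Add(Function('V')(53), 0) = Add(0, 0) = 0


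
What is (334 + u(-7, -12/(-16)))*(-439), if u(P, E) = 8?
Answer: -150138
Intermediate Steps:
(334 + u(-7, -12/(-16)))*(-439) = (334 + 8)*(-439) = 342*(-439) = -150138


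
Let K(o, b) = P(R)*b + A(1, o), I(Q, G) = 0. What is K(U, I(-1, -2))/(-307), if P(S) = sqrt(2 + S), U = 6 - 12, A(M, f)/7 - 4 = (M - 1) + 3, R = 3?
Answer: -49/307 ≈ -0.15961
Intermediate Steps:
A(M, f) = 42 + 7*M (A(M, f) = 28 + 7*((M - 1) + 3) = 28 + 7*((-1 + M) + 3) = 28 + 7*(2 + M) = 28 + (14 + 7*M) = 42 + 7*M)
U = -6
K(o, b) = 49 + b*sqrt(5) (K(o, b) = sqrt(2 + 3)*b + (42 + 7*1) = sqrt(5)*b + (42 + 7) = b*sqrt(5) + 49 = 49 + b*sqrt(5))
K(U, I(-1, -2))/(-307) = (49 + 0*sqrt(5))/(-307) = (49 + 0)*(-1/307) = 49*(-1/307) = -49/307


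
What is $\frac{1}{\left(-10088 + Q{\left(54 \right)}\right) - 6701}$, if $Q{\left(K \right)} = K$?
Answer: $- \frac{1}{16735} \approx -5.9755 \cdot 10^{-5}$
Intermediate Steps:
$\frac{1}{\left(-10088 + Q{\left(54 \right)}\right) - 6701} = \frac{1}{\left(-10088 + 54\right) - 6701} = \frac{1}{-10034 + \left(-18354 + 11653\right)} = \frac{1}{-10034 - 6701} = \frac{1}{-16735} = - \frac{1}{16735}$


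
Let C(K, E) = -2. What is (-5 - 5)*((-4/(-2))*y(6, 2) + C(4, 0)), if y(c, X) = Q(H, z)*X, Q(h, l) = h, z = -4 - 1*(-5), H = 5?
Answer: -180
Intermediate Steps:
z = 1 (z = -4 + 5 = 1)
y(c, X) = 5*X
(-5 - 5)*((-4/(-2))*y(6, 2) + C(4, 0)) = (-5 - 5)*((-4/(-2))*(5*2) - 2) = -10*(-4*(-½)*10 - 2) = -10*(2*10 - 2) = -10*(20 - 2) = -10*18 = -180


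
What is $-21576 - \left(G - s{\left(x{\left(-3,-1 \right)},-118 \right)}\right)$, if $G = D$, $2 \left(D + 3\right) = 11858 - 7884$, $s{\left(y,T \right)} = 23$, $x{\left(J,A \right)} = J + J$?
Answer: $-23537$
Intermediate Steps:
$x{\left(J,A \right)} = 2 J$
$D = 1984$ ($D = -3 + \frac{11858 - 7884}{2} = -3 + \frac{1}{2} \cdot 3974 = -3 + 1987 = 1984$)
$G = 1984$
$-21576 - \left(G - s{\left(x{\left(-3,-1 \right)},-118 \right)}\right) = -21576 + \left(23 - 1984\right) = -21576 - 1961 = -23537$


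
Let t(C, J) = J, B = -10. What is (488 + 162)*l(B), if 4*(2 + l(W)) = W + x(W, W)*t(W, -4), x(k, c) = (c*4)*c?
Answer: -262925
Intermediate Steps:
x(k, c) = 4*c² (x(k, c) = (4*c)*c = 4*c²)
l(W) = -2 - 4*W² + W/4 (l(W) = -2 + (W + (4*W²)*(-4))/4 = -2 + (W - 16*W²)/4 = -2 + (-4*W² + W/4) = -2 - 4*W² + W/4)
(488 + 162)*l(B) = (488 + 162)*(-2 - 4*(-10)² + (¼)*(-10)) = 650*(-2 - 4*100 - 5/2) = 650*(-2 - 400 - 5/2) = 650*(-809/2) = -262925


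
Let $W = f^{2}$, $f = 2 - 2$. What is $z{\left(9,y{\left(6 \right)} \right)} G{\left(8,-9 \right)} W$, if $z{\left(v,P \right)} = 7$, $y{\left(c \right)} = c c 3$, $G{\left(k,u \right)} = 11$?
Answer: $0$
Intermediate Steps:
$f = 0$ ($f = 2 - 2 = 0$)
$y{\left(c \right)} = 3 c^{2}$ ($y{\left(c \right)} = c^{2} \cdot 3 = 3 c^{2}$)
$W = 0$ ($W = 0^{2} = 0$)
$z{\left(9,y{\left(6 \right)} \right)} G{\left(8,-9 \right)} W = 7 \cdot 11 \cdot 0 = 77 \cdot 0 = 0$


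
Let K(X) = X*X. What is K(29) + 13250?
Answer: 14091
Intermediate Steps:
K(X) = X**2
K(29) + 13250 = 29**2 + 13250 = 841 + 13250 = 14091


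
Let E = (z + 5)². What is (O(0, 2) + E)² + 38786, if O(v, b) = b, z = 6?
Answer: 53915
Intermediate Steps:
E = 121 (E = (6 + 5)² = 11² = 121)
(O(0, 2) + E)² + 38786 = (2 + 121)² + 38786 = 123² + 38786 = 15129 + 38786 = 53915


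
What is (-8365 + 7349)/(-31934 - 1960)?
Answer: 508/16947 ≈ 0.029976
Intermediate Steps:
(-8365 + 7349)/(-31934 - 1960) = -1016/(-33894) = -1016*(-1/33894) = 508/16947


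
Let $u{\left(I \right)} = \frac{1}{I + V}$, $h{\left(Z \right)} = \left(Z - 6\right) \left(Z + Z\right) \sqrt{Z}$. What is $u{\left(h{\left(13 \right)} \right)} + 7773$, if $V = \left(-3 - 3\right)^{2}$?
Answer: $\frac{834268308}{107329} + \frac{91 \sqrt{13}}{214658} \approx 7773.0$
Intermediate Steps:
$V = 36$ ($V = \left(-6\right)^{2} = 36$)
$h{\left(Z \right)} = 2 Z^{\frac{3}{2}} \left(-6 + Z\right)$ ($h{\left(Z \right)} = \left(-6 + Z\right) 2 Z \sqrt{Z} = 2 Z \left(-6 + Z\right) \sqrt{Z} = 2 Z^{\frac{3}{2}} \left(-6 + Z\right)$)
$u{\left(I \right)} = \frac{1}{36 + I}$ ($u{\left(I \right)} = \frac{1}{I + 36} = \frac{1}{36 + I}$)
$u{\left(h{\left(13 \right)} \right)} + 7773 = \frac{1}{36 + 2 \cdot 13^{\frac{3}{2}} \left(-6 + 13\right)} + 7773 = \frac{1}{36 + 2 \cdot 13 \sqrt{13} \cdot 7} + 7773 = \frac{1}{36 + 182 \sqrt{13}} + 7773 = 7773 + \frac{1}{36 + 182 \sqrt{13}}$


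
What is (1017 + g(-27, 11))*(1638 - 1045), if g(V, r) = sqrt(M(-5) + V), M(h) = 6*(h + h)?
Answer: 603081 + 593*I*sqrt(87) ≈ 6.0308e+5 + 5531.1*I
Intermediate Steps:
M(h) = 12*h (M(h) = 6*(2*h) = 12*h)
g(V, r) = sqrt(-60 + V) (g(V, r) = sqrt(12*(-5) + V) = sqrt(-60 + V))
(1017 + g(-27, 11))*(1638 - 1045) = (1017 + sqrt(-60 - 27))*(1638 - 1045) = (1017 + sqrt(-87))*593 = (1017 + I*sqrt(87))*593 = 603081 + 593*I*sqrt(87)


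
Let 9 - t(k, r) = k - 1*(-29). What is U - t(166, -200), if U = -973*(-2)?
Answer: 2132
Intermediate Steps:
t(k, r) = -20 - k (t(k, r) = 9 - (k - 1*(-29)) = 9 - (k + 29) = 9 - (29 + k) = 9 + (-29 - k) = -20 - k)
U = 1946
U - t(166, -200) = 1946 - (-20 - 1*166) = 1946 - (-20 - 166) = 1946 - 1*(-186) = 1946 + 186 = 2132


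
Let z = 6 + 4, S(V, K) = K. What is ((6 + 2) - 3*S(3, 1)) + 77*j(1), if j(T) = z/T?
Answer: 775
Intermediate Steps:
z = 10
j(T) = 10/T
((6 + 2) - 3*S(3, 1)) + 77*j(1) = ((6 + 2) - 3*1) + 77*(10/1) = (8 - 3) + 77*(10*1) = 5 + 77*10 = 5 + 770 = 775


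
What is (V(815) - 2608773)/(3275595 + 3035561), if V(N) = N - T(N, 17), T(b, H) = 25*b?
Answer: -2628333/6311156 ≈ -0.41646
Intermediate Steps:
V(N) = -24*N (V(N) = N - 25*N = -24*N)
(V(815) - 2608773)/(3275595 + 3035561) = (-24*815 - 2608773)/(3275595 + 3035561) = (-19560 - 2608773)/6311156 = -2628333*1/6311156 = -2628333/6311156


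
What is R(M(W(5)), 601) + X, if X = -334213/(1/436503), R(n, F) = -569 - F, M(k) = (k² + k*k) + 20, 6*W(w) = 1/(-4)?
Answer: -145884978309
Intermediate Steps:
W(w) = -1/24 (W(w) = (⅙)/(-4) = (⅙)*(-¼) = -1/24)
M(k) = 20 + 2*k² (M(k) = (k² + k²) + 20 = 2*k² + 20 = 20 + 2*k²)
X = -145884977139 (X = -334213/1/436503 = -334213*436503 = -145884977139)
R(M(W(5)), 601) + X = (-569 - 1*601) - 145884977139 = (-569 - 601) - 145884977139 = -1170 - 145884977139 = -145884978309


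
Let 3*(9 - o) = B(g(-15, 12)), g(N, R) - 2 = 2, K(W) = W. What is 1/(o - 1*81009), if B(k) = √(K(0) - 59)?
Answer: -729000/59049000059 + 3*I*√59/59049000059 ≈ -1.2346e-5 + 3.9024e-10*I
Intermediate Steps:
g(N, R) = 4 (g(N, R) = 2 + 2 = 4)
B(k) = I*√59 (B(k) = √(0 - 59) = √(-59) = I*√59)
o = 9 - I*√59/3 ≈ 9.0 - 2.5604*I
1/(o - 1*81009) = 1/((9 - I*√59/3) - 1*81009) = 1/((9 - I*√59/3) - 81009) = 1/(-81000 - I*√59/3)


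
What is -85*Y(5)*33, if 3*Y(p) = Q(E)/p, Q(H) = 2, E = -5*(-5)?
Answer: -374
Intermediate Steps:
E = 25
Y(p) = 2/(3*p) (Y(p) = (2/p)/3 = 2/(3*p))
-85*Y(5)*33 = -170/(3*5)*33 = -85*2/15*33 = -34/3*33 = -374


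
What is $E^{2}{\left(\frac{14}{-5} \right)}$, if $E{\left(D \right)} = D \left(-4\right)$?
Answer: $\frac{3136}{25} \approx 125.44$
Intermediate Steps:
$E{\left(D \right)} = - 4 D$
$E^{2}{\left(\frac{14}{-5} \right)} = \left(- 4 \frac{14}{-5}\right)^{2} = \left(- 4 \cdot 14 \left(- \frac{1}{5}\right)\right)^{2} = \left(\left(-4\right) \left(- \frac{14}{5}\right)\right)^{2} = \left(\frac{56}{5}\right)^{2} = \frac{3136}{25}$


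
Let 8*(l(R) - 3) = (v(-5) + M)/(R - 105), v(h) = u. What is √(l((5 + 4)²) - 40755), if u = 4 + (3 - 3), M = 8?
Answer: I*√652033/4 ≈ 201.87*I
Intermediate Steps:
u = 4 (u = 4 + 0 = 4)
v(h) = 4
l(R) = 3 + 3/(2*(-105 + R)) (l(R) = 3 + ((4 + 8)/(R - 105))/8 = 3 + (12/(-105 + R))/8 = 3 + 3/(2*(-105 + R)))
√(l((5 + 4)²) - 40755) = √(3*(-209 + 2*(5 + 4)²)/(2*(-105 + (5 + 4)²)) - 40755) = √(3*(-209 + 2*9²)/(2*(-105 + 9²)) - 40755) = √(3*(-209 + 2*81)/(2*(-105 + 81)) - 40755) = √((3/2)*(-209 + 162)/(-24) - 40755) = √((3/2)*(-1/24)*(-47) - 40755) = √(47/16 - 40755) = √(-652033/16) = I*√652033/4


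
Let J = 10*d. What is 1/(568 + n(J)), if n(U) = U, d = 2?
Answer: 1/588 ≈ 0.0017007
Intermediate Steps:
J = 20 (J = 10*2 = 20)
1/(568 + n(J)) = 1/(568 + 20) = 1/588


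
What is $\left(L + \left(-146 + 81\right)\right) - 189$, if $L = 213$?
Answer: $-41$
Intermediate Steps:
$\left(L + \left(-146 + 81\right)\right) - 189 = \left(213 + \left(-146 + 81\right)\right) - 189 = \left(213 - 65\right) - 189 = 148 - 189 = -41$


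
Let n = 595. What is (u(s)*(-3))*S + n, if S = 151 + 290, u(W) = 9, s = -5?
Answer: -11312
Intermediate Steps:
S = 441
(u(s)*(-3))*S + n = (9*(-3))*441 + 595 = -27*441 + 595 = -11907 + 595 = -11312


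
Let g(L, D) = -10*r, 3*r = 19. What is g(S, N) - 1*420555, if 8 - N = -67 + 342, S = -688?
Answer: -1261855/3 ≈ -4.2062e+5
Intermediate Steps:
r = 19/3 (r = (⅓)*19 = 19/3 ≈ 6.3333)
N = -267 (N = 8 - (-67 + 342) = 8 - 1*275 = 8 - 275 = -267)
g(L, D) = -190/3 (g(L, D) = -10*19/3 = -190/3)
g(S, N) - 1*420555 = -190/3 - 1*420555 = -190/3 - 420555 = -1261855/3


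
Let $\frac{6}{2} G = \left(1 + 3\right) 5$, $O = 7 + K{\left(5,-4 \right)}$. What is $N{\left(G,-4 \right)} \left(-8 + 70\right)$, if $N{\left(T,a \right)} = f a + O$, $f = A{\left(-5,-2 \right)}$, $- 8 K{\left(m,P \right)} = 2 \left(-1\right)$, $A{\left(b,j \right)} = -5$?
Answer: $\frac{3379}{2} \approx 1689.5$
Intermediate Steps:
$K{\left(m,P \right)} = \frac{1}{4}$ ($K{\left(m,P \right)} = - \frac{2 \left(-1\right)}{8} = \left(- \frac{1}{8}\right) \left(-2\right) = \frac{1}{4}$)
$f = -5$
$O = \frac{29}{4}$ ($O = 7 + \frac{1}{4} = \frac{29}{4} \approx 7.25$)
$G = \frac{20}{3}$ ($G = \frac{\left(1 + 3\right) 5}{3} = \frac{4 \cdot 5}{3} = \frac{1}{3} \cdot 20 = \frac{20}{3} \approx 6.6667$)
$N{\left(T,a \right)} = \frac{29}{4} - 5 a$ ($N{\left(T,a \right)} = - 5 a + \frac{29}{4} = \frac{29}{4} - 5 a$)
$N{\left(G,-4 \right)} \left(-8 + 70\right) = \left(\frac{29}{4} - -20\right) \left(-8 + 70\right) = \left(\frac{29}{4} + 20\right) 62 = \frac{109}{4} \cdot 62 = \frac{3379}{2}$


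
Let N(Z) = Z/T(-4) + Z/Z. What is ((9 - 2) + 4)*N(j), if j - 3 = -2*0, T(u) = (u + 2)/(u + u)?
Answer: 143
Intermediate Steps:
T(u) = (2 + u)/(2*u) (T(u) = (2 + u)/((2*u)) = (2 + u)*(1/(2*u)) = (2 + u)/(2*u))
j = 3 (j = 3 - 2*0 = 3 + 0 = 3)
N(Z) = 1 + 4*Z (N(Z) = Z/(((½)*(2 - 4)/(-4))) + Z/Z = Z/(((½)*(-¼)*(-2))) + 1 = Z/(¼) + 1 = Z*4 + 1 = 4*Z + 1 = 1 + 4*Z)
((9 - 2) + 4)*N(j) = ((9 - 2) + 4)*(1 + 4*3) = (7 + 4)*(1 + 12) = 11*13 = 143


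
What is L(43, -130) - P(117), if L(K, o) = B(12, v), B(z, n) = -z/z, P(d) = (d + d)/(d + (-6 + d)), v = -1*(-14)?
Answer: -77/38 ≈ -2.0263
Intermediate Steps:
v = 14
P(d) = 2*d/(-6 + 2*d) (P(d) = (2*d)/(-6 + 2*d) = 2*d/(-6 + 2*d))
B(z, n) = -1 (B(z, n) = -1*1 = -1)
L(K, o) = -1
L(43, -130) - P(117) = -1 - 117/(-3 + 117) = -1 - 117/114 = -1 - 1*39/38 = -1 - 39/38 = -77/38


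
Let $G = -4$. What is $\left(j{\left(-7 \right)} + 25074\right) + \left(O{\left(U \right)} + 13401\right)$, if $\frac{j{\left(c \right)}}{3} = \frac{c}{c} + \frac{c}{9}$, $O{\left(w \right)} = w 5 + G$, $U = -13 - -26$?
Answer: $\frac{115610}{3} \approx 38537.0$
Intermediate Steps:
$U = 13$ ($U = -13 + 26 = 13$)
$O{\left(w \right)} = -4 + 5 w$ ($O{\left(w \right)} = w 5 - 4 = 5 w - 4 = -4 + 5 w$)
$j{\left(c \right)} = 3 + \frac{c}{3}$ ($j{\left(c \right)} = 3 \left(\frac{c}{c} + \frac{c}{9}\right) = 3 \left(1 + c \frac{1}{9}\right) = 3 \left(1 + \frac{c}{9}\right) = 3 + \frac{c}{3}$)
$\left(j{\left(-7 \right)} + 25074\right) + \left(O{\left(U \right)} + 13401\right) = \left(\left(3 + \frac{1}{3} \left(-7\right)\right) + 25074\right) + \left(\left(-4 + 5 \cdot 13\right) + 13401\right) = \left(\left(3 - \frac{7}{3}\right) + 25074\right) + \left(\left(-4 + 65\right) + 13401\right) = \left(\frac{2}{3} + 25074\right) + \left(61 + 13401\right) = \frac{75224}{3} + 13462 = \frac{115610}{3}$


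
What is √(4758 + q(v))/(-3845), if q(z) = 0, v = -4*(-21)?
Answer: -√4758/3845 ≈ -0.017940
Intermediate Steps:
v = 84
√(4758 + q(v))/(-3845) = √(4758 + 0)/(-3845) = √4758*(-1/3845) = -√4758/3845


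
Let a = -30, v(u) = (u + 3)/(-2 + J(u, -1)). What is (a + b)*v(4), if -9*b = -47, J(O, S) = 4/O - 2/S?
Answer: -1561/9 ≈ -173.44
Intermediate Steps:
J(O, S) = -2/S + 4/O
b = 47/9 (b = -1/9*(-47) = 47/9 ≈ 5.2222)
v(u) = u*(3 + u)/4 (v(u) = (u + 3)/(-2 + (-2/(-1) + 4/u)) = (3 + u)/(-2 + (-2*(-1) + 4/u)) = (3 + u)/(-2 + (2 + 4/u)) = (3 + u)/((4/u)) = (3 + u)*(u/4) = u*(3 + u)/4)
(a + b)*v(4) = (-30 + 47/9)*((1/4)*4*(3 + 4)) = -223*4*7/36 = -223/9*7 = -1561/9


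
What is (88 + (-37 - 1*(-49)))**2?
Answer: 10000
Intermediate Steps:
(88 + (-37 - 1*(-49)))**2 = (88 + (-37 + 49))**2 = (88 + 12)**2 = 100**2 = 10000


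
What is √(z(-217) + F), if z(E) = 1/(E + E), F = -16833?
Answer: I*√3170596982/434 ≈ 129.74*I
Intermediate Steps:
z(E) = 1/(2*E)
√(z(-217) + F) = √((½)/(-217) - 16833) = √((½)*(-1/217) - 16833) = √(-1/434 - 16833) = √(-7305523/434) = I*√3170596982/434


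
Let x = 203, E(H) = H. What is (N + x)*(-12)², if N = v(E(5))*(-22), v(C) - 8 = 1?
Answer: 720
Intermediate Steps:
v(C) = 9 (v(C) = 8 + 1 = 9)
N = -198 (N = 9*(-22) = -198)
(N + x)*(-12)² = (-198 + 203)*(-12)² = 5*144 = 720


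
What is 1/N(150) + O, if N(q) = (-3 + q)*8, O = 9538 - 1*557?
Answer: 10561657/1176 ≈ 8981.0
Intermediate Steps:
O = 8981 (O = 9538 - 557 = 8981)
N(q) = -24 + 8*q
1/N(150) + O = 1/(-24 + 8*150) + 8981 = 1/(-24 + 1200) + 8981 = 1/1176 + 8981 = 10561657/1176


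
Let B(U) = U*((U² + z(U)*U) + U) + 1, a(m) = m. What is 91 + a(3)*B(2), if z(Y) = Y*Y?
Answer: 178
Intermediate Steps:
z(Y) = Y²
B(U) = 1 + U*(U + U² + U³) (B(U) = U*((U² + U²*U) + U) + 1 = U*((U² + U³) + U) + 1 = U*(U + U² + U³) + 1 = 1 + U*(U + U² + U³))
91 + a(3)*B(2) = 91 + 3*(1 + 2² + 2³ + 2⁴) = 91 + 3*(1 + 4 + 8 + 16) = 91 + 3*29 = 91 + 87 = 178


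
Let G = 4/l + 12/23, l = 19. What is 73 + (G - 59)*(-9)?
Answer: 261068/437 ≈ 597.41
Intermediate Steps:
G = 320/437 (G = 4/19 + 12/23 = 320/437 ≈ 0.73227)
73 + (G - 59)*(-9) = 73 + (320/437 - 59)*(-9) = 73 - 25463/437*(-9) = 73 + 229167/437 = 261068/437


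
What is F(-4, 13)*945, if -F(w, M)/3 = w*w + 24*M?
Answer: -929880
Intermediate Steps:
F(w, M) = -72*M - 3*w**2 (F(w, M) = -3*(w*w + 24*M) = -3*(w**2 + 24*M) = -72*M - 3*w**2)
F(-4, 13)*945 = (-72*13 - 3*(-4)**2)*945 = (-936 - 3*16)*945 = (-936 - 48)*945 = -984*945 = -929880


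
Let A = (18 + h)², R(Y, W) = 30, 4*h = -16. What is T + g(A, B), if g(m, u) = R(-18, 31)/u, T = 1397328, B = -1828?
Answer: 1277157777/914 ≈ 1.3973e+6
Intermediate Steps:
h = -4 (h = (¼)*(-16) = -4)
A = 196 (A = (18 - 4)² = 14² = 196)
g(m, u) = 30/u
T + g(A, B) = 1397328 + 30/(-1828) = 1397328 + 30*(-1/1828) = 1397328 - 15/914 = 1277157777/914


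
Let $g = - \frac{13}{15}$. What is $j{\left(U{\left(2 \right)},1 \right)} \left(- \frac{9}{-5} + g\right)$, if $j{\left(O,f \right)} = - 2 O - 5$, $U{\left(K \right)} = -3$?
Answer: $\frac{14}{15} \approx 0.93333$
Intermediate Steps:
$j{\left(O,f \right)} = -5 - 2 O$
$g = - \frac{13}{15}$ ($g = \left(-13\right) \frac{1}{15} = - \frac{13}{15} \approx -0.86667$)
$j{\left(U{\left(2 \right)},1 \right)} \left(- \frac{9}{-5} + g\right) = \left(-5 - -6\right) \left(- \frac{9}{-5} - \frac{13}{15}\right) = \left(-5 + 6\right) \left(\left(-9\right) \left(- \frac{1}{5}\right) - \frac{13}{15}\right) = 1 \left(\frac{9}{5} - \frac{13}{15}\right) = 1 \cdot \frac{14}{15} = \frac{14}{15}$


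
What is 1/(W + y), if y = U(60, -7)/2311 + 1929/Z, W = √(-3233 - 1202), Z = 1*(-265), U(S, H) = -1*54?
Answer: -2738860123035/1683357038646316 - 375052132225*I*√4435/1683357038646316 ≈ -0.001627 - 0.014838*I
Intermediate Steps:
U(S, H) = -54
Z = -265
W = I*√4435 (W = √(-4435) = I*√4435 ≈ 66.596*I)
y = -4472229/612415 (y = -54/2311 + 1929/(-265) = -54*1/2311 + 1929*(-1/265) = -54/2311 - 1929/265 = -4472229/612415 ≈ -7.3026)
1/(W + y) = 1/(I*√4435 - 4472229/612415) = 1/(-4472229/612415 + I*√4435)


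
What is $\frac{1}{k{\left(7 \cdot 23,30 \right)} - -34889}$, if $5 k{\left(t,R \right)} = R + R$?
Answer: $\frac{1}{34901} \approx 2.8652 \cdot 10^{-5}$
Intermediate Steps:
$k{\left(t,R \right)} = \frac{2 R}{5}$ ($k{\left(t,R \right)} = \frac{R + R}{5} = \frac{2 R}{5}$)
$\frac{1}{k{\left(7 \cdot 23,30 \right)} - -34889} = \frac{1}{\frac{2}{5} \cdot 30 - -34889} = \frac{1}{12 + 34889} = \frac{1}{34901}$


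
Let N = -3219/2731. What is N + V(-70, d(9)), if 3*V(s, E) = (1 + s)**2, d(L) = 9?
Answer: 4330878/2731 ≈ 1585.8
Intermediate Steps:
N = -3219/2731 (N = -3219*1/2731 = -3219/2731 ≈ -1.1787)
V(s, E) = (1 + s)**2/3
N + V(-70, d(9)) = -3219/2731 + (1 - 70)**2/3 = -3219/2731 + (1/3)*(-69)**2 = -3219/2731 + (1/3)*4761 = -3219/2731 + 1587 = 4330878/2731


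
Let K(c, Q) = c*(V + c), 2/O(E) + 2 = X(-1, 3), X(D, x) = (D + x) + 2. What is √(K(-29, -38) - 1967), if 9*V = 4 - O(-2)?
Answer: I*√10221/3 ≈ 33.7*I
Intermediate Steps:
X(D, x) = 2 + D + x
O(E) = 1 (O(E) = 2/(-2 + (2 - 1 + 3)) = 2/(-2 + 4) = 2/2 = 2*(½) = 1)
V = ⅓ (V = (4 - 1*1)/9 = (4 - 1)/9 = (⅑)*3 = ⅓ ≈ 0.33333)
K(c, Q) = c*(⅓ + c)
√(K(-29, -38) - 1967) = √(-29*(⅓ - 29) - 1967) = √(-29*(-86/3) - 1967) = √(2494/3 - 1967) = √(-3407/3) = I*√10221/3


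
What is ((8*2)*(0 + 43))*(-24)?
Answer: -16512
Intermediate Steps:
((8*2)*(0 + 43))*(-24) = (16*43)*(-24) = 688*(-24) = -16512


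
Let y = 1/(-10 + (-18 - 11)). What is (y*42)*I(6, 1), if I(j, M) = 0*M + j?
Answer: -84/13 ≈ -6.4615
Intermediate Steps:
I(j, M) = j (I(j, M) = 0 + j = j)
y = -1/39 (y = 1/(-10 - 29) = 1/(-39) = -1/39 ≈ -0.025641)
(y*42)*I(6, 1) = -1/39*42*6 = -14/13*6 = -84/13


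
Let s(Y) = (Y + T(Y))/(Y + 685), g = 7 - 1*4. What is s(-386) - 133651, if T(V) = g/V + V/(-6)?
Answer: -46275962041/346242 ≈ -1.3365e+5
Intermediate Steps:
g = 3 (g = 7 - 4 = 3)
T(V) = 3/V - V/6 (T(V) = 3/V + V/(-6) = 3/V + V*(-⅙) = 3/V - V/6)
s(Y) = (3/Y + 5*Y/6)/(685 + Y) (s(Y) = (Y + (3/Y - Y/6))/(Y + 685) = (3/Y + 5*Y/6)/(685 + Y))
s(-386) - 133651 = (⅙)*(18 + 5*(-386)²)/(-386*(685 - 386)) - 133651 = (⅙)*(-1/386)*(18 + 5*148996)/299 - 133651 = (⅙)*(-1/386)*(1/299)*(18 + 744980) - 133651 = (⅙)*(-1/386)*(1/299)*744998 - 133651 = -372499/346242 - 133651 = -46275962041/346242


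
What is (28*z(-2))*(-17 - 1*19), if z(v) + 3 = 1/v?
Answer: 3528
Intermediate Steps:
z(v) = -3 + 1/v
(28*z(-2))*(-17 - 1*19) = (28*(-3 + 1/(-2)))*(-17 - 1*19) = (28*(-3 - 1/2))*(-17 - 19) = (28*(-7/2))*(-36) = -98*(-36) = 3528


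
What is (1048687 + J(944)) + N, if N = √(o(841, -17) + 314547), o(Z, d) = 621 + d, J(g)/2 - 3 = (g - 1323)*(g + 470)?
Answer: -23119 + √315151 ≈ -22558.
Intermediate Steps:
J(g) = 6 + 2*(-1323 + g)*(470 + g) (J(g) = 6 + 2*((g - 1323)*(g + 470)) = 6 + 2*((-1323 + g)*(470 + g)) = 6 + 2*(-1323 + g)*(470 + g))
N = √315151 (N = √((621 - 17) + 314547) = √(604 + 314547) = √315151 ≈ 561.38)
(1048687 + J(944)) + N = (1048687 + (-1243614 - 1706*944 + 2*944²)) + √315151 = (1048687 + (-1243614 - 1610464 + 2*891136)) + √315151 = (1048687 + (-1243614 - 1610464 + 1782272)) + √315151 = (1048687 - 1071806) + √315151 = -23119 + √315151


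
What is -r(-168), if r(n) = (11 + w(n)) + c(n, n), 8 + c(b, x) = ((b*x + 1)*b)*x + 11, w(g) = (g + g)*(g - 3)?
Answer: -796679870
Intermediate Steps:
w(g) = 2*g*(-3 + g) (w(g) = (2*g)*(-3 + g) = 2*g*(-3 + g))
c(b, x) = 3 + b*x*(1 + b*x) (c(b, x) = -8 + (((b*x + 1)*b)*x + 11) = -8 + (((1 + b*x)*b)*x + 11) = -8 + ((b*(1 + b*x))*x + 11) = -8 + (b*x*(1 + b*x) + 11) = -8 + (11 + b*x*(1 + b*x)) = 3 + b*x*(1 + b*x))
r(n) = 14 + n² + n⁴ + 2*n*(-3 + n) (r(n) = (11 + 2*n*(-3 + n)) + (3 + n*n + n²*n²) = (11 + 2*n*(-3 + n)) + (3 + n² + n⁴) = 14 + n² + n⁴ + 2*n*(-3 + n))
-r(-168) = -(14 + (-168)⁴ - 6*(-168) + 3*(-168)²) = -(14 + 796594176 + 1008 + 3*28224) = -(14 + 796594176 + 1008 + 84672) = -1*796679870 = -796679870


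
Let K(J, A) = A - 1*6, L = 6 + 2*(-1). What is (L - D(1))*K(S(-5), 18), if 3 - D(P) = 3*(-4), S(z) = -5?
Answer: -132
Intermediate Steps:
D(P) = 15 (D(P) = 3 - 3*(-4) = 3 - 1*(-12) = 3 + 12 = 15)
L = 4 (L = 6 - 2 = 4)
K(J, A) = -6 + A (K(J, A) = A - 6 = -6 + A)
(L - D(1))*K(S(-5), 18) = (4 - 1*15)*(-6 + 18) = (4 - 15)*12 = -11*12 = -132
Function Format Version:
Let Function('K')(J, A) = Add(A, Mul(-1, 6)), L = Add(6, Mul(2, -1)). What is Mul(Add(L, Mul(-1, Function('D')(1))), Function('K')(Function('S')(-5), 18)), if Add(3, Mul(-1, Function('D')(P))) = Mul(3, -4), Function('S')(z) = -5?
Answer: -132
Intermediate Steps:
Function('D')(P) = 15 (Function('D')(P) = Add(3, Mul(-1, Mul(3, -4))) = Add(3, Mul(-1, -12)) = Add(3, 12) = 15)
L = 4 (L = Add(6, -2) = 4)
Function('K')(J, A) = Add(-6, A) (Function('K')(J, A) = Add(A, -6) = Add(-6, A))
Mul(Add(L, Mul(-1, Function('D')(1))), Function('K')(Function('S')(-5), 18)) = Mul(Add(4, Mul(-1, 15)), Add(-6, 18)) = Mul(Add(4, -15), 12) = Mul(-11, 12) = -132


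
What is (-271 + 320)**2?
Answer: 2401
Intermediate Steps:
(-271 + 320)**2 = 49**2 = 2401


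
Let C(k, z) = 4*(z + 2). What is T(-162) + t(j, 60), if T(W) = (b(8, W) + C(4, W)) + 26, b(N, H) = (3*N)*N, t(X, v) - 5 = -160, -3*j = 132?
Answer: -577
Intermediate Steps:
j = -44 (j = -⅓*132 = -44)
t(X, v) = -155 (t(X, v) = 5 - 160 = -155)
C(k, z) = 8 + 4*z (C(k, z) = 4*(2 + z) = 8 + 4*z)
b(N, H) = 3*N²
T(W) = 226 + 4*W (T(W) = (3*8² + (8 + 4*W)) + 26 = (3*64 + (8 + 4*W)) + 26 = (192 + (8 + 4*W)) + 26 = (200 + 4*W) + 26 = 226 + 4*W)
T(-162) + t(j, 60) = (226 + 4*(-162)) - 155 = (226 - 648) - 155 = -422 - 155 = -577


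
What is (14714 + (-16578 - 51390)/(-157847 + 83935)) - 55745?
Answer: -379076913/9239 ≈ -41030.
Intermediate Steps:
(14714 + (-16578 - 51390)/(-157847 + 83935)) - 55745 = (14714 - 67968/(-73912)) - 55745 = (14714 - 67968*(-1/73912)) - 55745 = (14714 + 8496/9239) - 55745 = 135951142/9239 - 55745 = -379076913/9239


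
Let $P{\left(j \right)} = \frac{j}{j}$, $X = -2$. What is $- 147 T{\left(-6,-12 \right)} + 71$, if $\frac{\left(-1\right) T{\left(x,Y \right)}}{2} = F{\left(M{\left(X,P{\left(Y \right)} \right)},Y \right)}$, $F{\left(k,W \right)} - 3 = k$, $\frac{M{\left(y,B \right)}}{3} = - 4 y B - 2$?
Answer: $6245$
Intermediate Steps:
$P{\left(j \right)} = 1$
$M{\left(y,B \right)} = -6 - 12 B y$ ($M{\left(y,B \right)} = 3 \left(- 4 y B - 2\right) = 3 \left(- 4 B y - 2\right) = 3 \left(-2 - 4 B y\right) = -6 - 12 B y$)
$F{\left(k,W \right)} = 3 + k$
$T{\left(x,Y \right)} = -42$ ($T{\left(x,Y \right)} = - 2 \left(3 - \left(6 + 12 \left(-2\right)\right)\right) = - 2 \left(3 + \left(-6 + 24\right)\right) = - 2 \left(3 + 18\right) = \left(-2\right) 21 = -42$)
$- 147 T{\left(-6,-12 \right)} + 71 = \left(-147\right) \left(-42\right) + 71 = 6174 + 71 = 6245$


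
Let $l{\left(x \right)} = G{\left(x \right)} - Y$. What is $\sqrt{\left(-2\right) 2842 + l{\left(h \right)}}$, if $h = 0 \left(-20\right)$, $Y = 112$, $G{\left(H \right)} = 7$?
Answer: $i \sqrt{5789} \approx 76.085 i$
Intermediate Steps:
$h = 0$
$l{\left(x \right)} = -105$ ($l{\left(x \right)} = 7 - 112 = -105$)
$\sqrt{\left(-2\right) 2842 + l{\left(h \right)}} = \sqrt{\left(-2\right) 2842 - 105} = \sqrt{-5684 - 105} = \sqrt{-5789} = i \sqrt{5789}$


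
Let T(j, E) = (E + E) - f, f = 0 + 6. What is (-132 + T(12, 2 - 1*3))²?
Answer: 19600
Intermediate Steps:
f = 6
T(j, E) = -6 + 2*E (T(j, E) = (E + E) - 1*6 = 2*E - 6 = -6 + 2*E)
(-132 + T(12, 2 - 1*3))² = (-132 + (-6 + 2*(2 - 1*3)))² = (-132 + (-6 + 2*(2 - 3)))² = (-132 + (-6 + 2*(-1)))² = (-132 + (-6 - 2))² = (-132 - 8)² = (-140)² = 19600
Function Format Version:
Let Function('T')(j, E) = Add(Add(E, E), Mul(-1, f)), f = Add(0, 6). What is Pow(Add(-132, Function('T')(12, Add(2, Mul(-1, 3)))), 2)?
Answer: 19600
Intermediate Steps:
f = 6
Function('T')(j, E) = Add(-6, Mul(2, E)) (Function('T')(j, E) = Add(Add(E, E), Mul(-1, 6)) = Add(Mul(2, E), -6) = Add(-6, Mul(2, E)))
Pow(Add(-132, Function('T')(12, Add(2, Mul(-1, 3)))), 2) = Pow(Add(-132, Add(-6, Mul(2, Add(2, Mul(-1, 3))))), 2) = Pow(Add(-132, Add(-6, Mul(2, Add(2, -3)))), 2) = Pow(Add(-132, Add(-6, Mul(2, -1))), 2) = Pow(Add(-132, Add(-6, -2)), 2) = Pow(Add(-132, -8), 2) = Pow(-140, 2) = 19600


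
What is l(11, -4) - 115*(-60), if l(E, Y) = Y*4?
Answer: 6884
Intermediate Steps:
l(E, Y) = 4*Y
l(11, -4) - 115*(-60) = 4*(-4) - 115*(-60) = -16 + 6900 = 6884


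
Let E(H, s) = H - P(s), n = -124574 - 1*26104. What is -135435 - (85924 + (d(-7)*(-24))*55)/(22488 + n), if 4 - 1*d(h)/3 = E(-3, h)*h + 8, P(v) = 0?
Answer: -8680613863/64095 ≈ -1.3543e+5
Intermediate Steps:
n = -150678 (n = -124574 - 26104 = -150678)
E(H, s) = H (E(H, s) = H - 1*0 = H + 0 = H)
d(h) = -12 + 9*h (d(h) = 12 - 3*(-3*h + 8) = 12 - 3*(8 - 3*h) = 12 + (-24 + 9*h) = -12 + 9*h)
-135435 - (85924 + (d(-7)*(-24))*55)/(22488 + n) = -135435 - (85924 + ((-12 + 9*(-7))*(-24))*55)/(22488 - 150678) = -135435 - (85924 + ((-12 - 63)*(-24))*55)/(-128190) = -135435 - (85924 - 75*(-24)*55)*(-1)/128190 = -135435 - (85924 + 1800*55)*(-1)/128190 = -135435 - (85924 + 99000)*(-1)/128190 = -135435 - 184924*(-1)/128190 = -135435 - 1*(-92462/64095) = -135435 + 92462/64095 = -8680613863/64095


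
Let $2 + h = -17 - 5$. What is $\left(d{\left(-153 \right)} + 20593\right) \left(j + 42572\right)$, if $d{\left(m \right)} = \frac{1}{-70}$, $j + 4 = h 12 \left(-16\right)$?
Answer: $\frac{34002314292}{35} \approx 9.7149 \cdot 10^{8}$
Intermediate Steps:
$h = -24$ ($h = -2 - 22 = -24$)
$j = 4604$ ($j = -4 + \left(-24\right) 12 \left(-16\right) = -4 - -4608 = -4 + 4608 = 4604$)
$d{\left(m \right)} = - \frac{1}{70}$
$\left(d{\left(-153 \right)} + 20593\right) \left(j + 42572\right) = \left(- \frac{1}{70} + 20593\right) \left(4604 + 42572\right) = \frac{1441509}{70} \cdot 47176 = \frac{34002314292}{35}$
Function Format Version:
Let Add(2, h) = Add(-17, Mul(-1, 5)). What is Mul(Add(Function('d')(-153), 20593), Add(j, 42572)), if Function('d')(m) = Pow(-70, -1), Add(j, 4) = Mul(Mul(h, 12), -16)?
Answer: Rational(34002314292, 35) ≈ 9.7149e+8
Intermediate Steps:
h = -24 (h = Add(-2, Add(-17, Mul(-1, 5))) = Add(-2, Add(-17, -5)) = Add(-2, -22) = -24)
j = 4604 (j = Add(-4, Mul(Mul(-24, 12), -16)) = Add(-4, Mul(-288, -16)) = Add(-4, 4608) = 4604)
Function('d')(m) = Rational(-1, 70)
Mul(Add(Function('d')(-153), 20593), Add(j, 42572)) = Mul(Add(Rational(-1, 70), 20593), Add(4604, 42572)) = Mul(Rational(1441509, 70), 47176) = Rational(34002314292, 35)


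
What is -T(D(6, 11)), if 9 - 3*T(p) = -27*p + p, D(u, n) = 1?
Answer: -35/3 ≈ -11.667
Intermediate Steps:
T(p) = 3 + 26*p/3 (T(p) = 3 - (-27*p + p)/3 = 3 - (-26)*p/3 = 3 + 26*p/3)
-T(D(6, 11)) = -(3 + (26/3)*1) = -(3 + 26/3) = -1*35/3 = -35/3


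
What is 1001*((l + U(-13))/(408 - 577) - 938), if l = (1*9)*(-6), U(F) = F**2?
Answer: -12215049/13 ≈ -9.3962e+5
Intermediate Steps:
l = -54 (l = 9*(-6) = -54)
1001*((l + U(-13))/(408 - 577) - 938) = 1001*((-54 + (-13)**2)/(408 - 577) - 938) = 1001*((-54 + 169)/(-169) - 938) = 1001*(115*(-1/169) - 938) = 1001*(-115/169 - 938) = 1001*(-158637/169) = -12215049/13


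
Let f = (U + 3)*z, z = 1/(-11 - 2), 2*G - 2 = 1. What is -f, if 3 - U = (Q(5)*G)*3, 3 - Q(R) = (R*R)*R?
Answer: 555/13 ≈ 42.692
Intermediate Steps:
G = 3/2 (G = 1 + (½)*1 = 1 + ½ = 3/2 ≈ 1.5000)
Q(R) = 3 - R³ (Q(R) = 3 - R*R*R = 3 - R²*R = 3 - R³)
U = 552 (U = 3 - (3 - 1*5³)*(3/2)*3 = 3 - (3 - 1*125)*(3/2)*3 = 3 - (3 - 125)*(3/2)*3 = 3 - (-122*3/2)*3 = 3 - (-183)*3 = 3 - 1*(-549) = 3 + 549 = 552)
z = -1/13 (z = 1/(-13) = -1/13 ≈ -0.076923)
f = -555/13 (f = (552 + 3)*(-1/13) = 555*(-1/13) = -555/13 ≈ -42.692)
-f = -1*(-555/13) = 555/13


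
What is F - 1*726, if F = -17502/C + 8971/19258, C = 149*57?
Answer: -39668037219/54519398 ≈ -727.59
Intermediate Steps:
C = 8493
F = -86954271/54519398 (F = -17502/8493 + 8971/19258 = -17502*1/8493 + 8971*(1/19258) = -5834/2831 + 8971/19258 = -86954271/54519398 ≈ -1.5949)
F - 1*726 = -86954271/54519398 - 1*726 = -86954271/54519398 - 726 = -39668037219/54519398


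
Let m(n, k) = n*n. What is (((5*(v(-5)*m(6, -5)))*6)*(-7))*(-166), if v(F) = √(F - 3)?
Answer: 2509920*I*√2 ≈ 3.5496e+6*I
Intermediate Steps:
v(F) = √(-3 + F)
m(n, k) = n²
(((5*(v(-5)*m(6, -5)))*6)*(-7))*(-166) = (((5*(√(-3 - 5)*6²))*6)*(-7))*(-166) = (((5*(√(-8)*36))*6)*(-7))*(-166) = (((5*((2*I*√2)*36))*6)*(-7))*(-166) = (((5*(72*I*√2))*6)*(-7))*(-166) = (((360*I*√2)*6)*(-7))*(-166) = ((2160*I*√2)*(-7))*(-166) = -15120*I*√2*(-166) = 2509920*I*√2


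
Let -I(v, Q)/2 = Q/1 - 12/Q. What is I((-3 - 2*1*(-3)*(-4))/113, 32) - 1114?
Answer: -4709/4 ≈ -1177.3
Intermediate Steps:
I(v, Q) = -2*Q + 24/Q (I(v, Q) = -2*(Q/1 - 12/Q) = -2*(Q*1 - 12/Q) = -2*(Q - 12/Q) = -2*Q + 24/Q)
I((-3 - 2*1*(-3)*(-4))/113, 32) - 1114 = (-2*32 + 24/32) - 1114 = (-64 + 24*(1/32)) - 1114 = (-64 + ¾) - 1114 = -253/4 - 1114 = -4709/4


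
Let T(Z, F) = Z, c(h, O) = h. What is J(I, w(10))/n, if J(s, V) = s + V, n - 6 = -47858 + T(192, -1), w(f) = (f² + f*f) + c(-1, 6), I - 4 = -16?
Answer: -187/47660 ≈ -0.0039236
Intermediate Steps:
I = -12 (I = 4 - 16 = -12)
w(f) = -1 + 2*f² (w(f) = (f² + f*f) - 1 = (f² + f²) - 1 = 2*f² - 1 = -1 + 2*f²)
n = -47660 (n = 6 + (-47858 + 192) = 6 - 47666 = -47660)
J(s, V) = V + s
J(I, w(10))/n = ((-1 + 2*10²) - 12)/(-47660) = ((-1 + 2*100) - 12)*(-1/47660) = ((-1 + 200) - 12)*(-1/47660) = (199 - 12)*(-1/47660) = 187*(-1/47660) = -187/47660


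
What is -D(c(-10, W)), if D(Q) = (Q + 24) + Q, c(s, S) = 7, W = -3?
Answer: -38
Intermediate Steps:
D(Q) = 24 + 2*Q (D(Q) = (24 + Q) + Q = 24 + 2*Q)
-D(c(-10, W)) = -(24 + 2*7) = -(24 + 14) = -1*38 = -38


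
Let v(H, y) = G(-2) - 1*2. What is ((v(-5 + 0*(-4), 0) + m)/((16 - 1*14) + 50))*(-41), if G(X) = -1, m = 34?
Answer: -1271/52 ≈ -24.442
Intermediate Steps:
v(H, y) = -3 (v(H, y) = -1 - 1*2 = -1 - 2 = -3)
((v(-5 + 0*(-4), 0) + m)/((16 - 1*14) + 50))*(-41) = ((-3 + 34)/((16 - 1*14) + 50))*(-41) = (31/((16 - 14) + 50))*(-41) = (31/(2 + 50))*(-41) = (31/52)*(-41) = -1271/52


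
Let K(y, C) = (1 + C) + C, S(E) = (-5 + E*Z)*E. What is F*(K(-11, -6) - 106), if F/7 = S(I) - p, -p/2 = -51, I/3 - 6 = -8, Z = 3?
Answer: -29484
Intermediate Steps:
I = -6 (I = 18 + 3*(-8) = 18 - 24 = -6)
p = 102 (p = -2*(-51) = 102)
S(E) = E*(-5 + 3*E) (S(E) = (-5 + E*3)*E = (-5 + 3*E)*E = E*(-5 + 3*E))
K(y, C) = 1 + 2*C
F = 252 (F = 7*(-6*(-5 + 3*(-6)) - 1*102) = 7*(-6*(-5 - 18) - 102) = 7*(-6*(-23) - 102) = 7*(138 - 102) = 7*36 = 252)
F*(K(-11, -6) - 106) = 252*((1 + 2*(-6)) - 106) = 252*((1 - 12) - 106) = 252*(-11 - 106) = 252*(-117) = -29484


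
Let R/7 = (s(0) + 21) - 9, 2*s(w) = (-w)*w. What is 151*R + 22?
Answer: 12706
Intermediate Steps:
s(w) = -w**2/2 (s(w) = ((-w)*w)/2 = (-w**2)/2 = -w**2/2)
R = 84 (R = 7*((-1/2*0**2 + 21) - 9) = 7*((-1/2*0 + 21) - 9) = 7*((0 + 21) - 9) = 7*(21 - 9) = 7*12 = 84)
151*R + 22 = 151*84 + 22 = 12684 + 22 = 12706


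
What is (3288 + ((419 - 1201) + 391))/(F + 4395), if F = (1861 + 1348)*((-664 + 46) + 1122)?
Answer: 2897/1621731 ≈ 0.0017864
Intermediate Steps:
F = 1617336 (F = 3209*(-618 + 1122) = 3209*504 = 1617336)
(3288 + ((419 - 1201) + 391))/(F + 4395) = (3288 + ((419 - 1201) + 391))/(1617336 + 4395) = (3288 + (-782 + 391))/1621731 = (3288 - 391)*(1/1621731) = 2897*(1/1621731) = 2897/1621731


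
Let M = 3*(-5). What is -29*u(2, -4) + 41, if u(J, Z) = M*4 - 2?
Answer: 1839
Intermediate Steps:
M = -15
u(J, Z) = -62 (u(J, Z) = -15*4 - 2 = -60 - 2 = -62)
-29*u(2, -4) + 41 = -29*(-62) + 41 = 1798 + 41 = 1839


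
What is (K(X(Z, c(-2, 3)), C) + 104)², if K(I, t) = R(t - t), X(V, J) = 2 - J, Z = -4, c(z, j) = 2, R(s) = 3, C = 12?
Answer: 11449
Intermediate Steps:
K(I, t) = 3
(K(X(Z, c(-2, 3)), C) + 104)² = (3 + 104)² = 107² = 11449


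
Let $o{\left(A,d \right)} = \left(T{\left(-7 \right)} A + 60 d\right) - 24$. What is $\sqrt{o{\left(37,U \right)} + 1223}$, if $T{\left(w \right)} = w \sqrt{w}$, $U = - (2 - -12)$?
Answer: $\sqrt{359 - 259 i \sqrt{7}} \approx 23.797 - 14.398 i$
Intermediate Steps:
$U = -14$ ($U = - (2 + 12) = \left(-1\right) 14 = -14$)
$T{\left(w \right)} = w^{\frac{3}{2}}$
$o{\left(A,d \right)} = -24 + 60 d - 7 i A \sqrt{7}$ ($o{\left(A,d \right)} = \left(\left(-7\right)^{\frac{3}{2}} A + 60 d\right) - 24 = \left(- 7 i \sqrt{7} A + 60 d\right) - 24 = \left(- 7 i A \sqrt{7} + 60 d\right) - 24 = \left(60 d - 7 i A \sqrt{7}\right) - 24 = -24 + 60 d - 7 i A \sqrt{7}$)
$\sqrt{o{\left(37,U \right)} + 1223} = \sqrt{\left(-24 + 60 \left(-14\right) - 7 i 37 \sqrt{7}\right) + 1223} = \sqrt{\left(-24 - 840 - 259 i \sqrt{7}\right) + 1223} = \sqrt{\left(-864 - 259 i \sqrt{7}\right) + 1223} = \sqrt{359 - 259 i \sqrt{7}}$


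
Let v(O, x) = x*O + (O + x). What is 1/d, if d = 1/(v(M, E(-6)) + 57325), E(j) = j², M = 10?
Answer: 57731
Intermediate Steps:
v(O, x) = O + x + O*x (v(O, x) = O*x + (O + x) = O + x + O*x)
d = 1/57731 (d = 1/((10 + (-6)² + 10*(-6)²) + 57325) = 1/((10 + 36 + 10*36) + 57325) = 1/((10 + 36 + 360) + 57325) = 1/(406 + 57325) = 1/57731 ≈ 1.7322e-5)
1/d = 1/(1/57731) = 57731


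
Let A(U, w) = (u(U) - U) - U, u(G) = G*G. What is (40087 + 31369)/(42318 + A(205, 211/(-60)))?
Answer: 71456/83933 ≈ 0.85135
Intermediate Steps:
u(G) = G²
A(U, w) = U² - 2*U (A(U, w) = (U² - U) - U = U² - 2*U)
(40087 + 31369)/(42318 + A(205, 211/(-60))) = (40087 + 31369)/(42318 + 205*(-2 + 205)) = 71456/(42318 + 205*203) = 71456/(42318 + 41615) = 71456/83933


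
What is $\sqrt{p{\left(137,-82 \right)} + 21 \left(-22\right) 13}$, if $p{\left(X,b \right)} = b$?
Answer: $2 i \sqrt{1522} \approx 78.026 i$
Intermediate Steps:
$\sqrt{p{\left(137,-82 \right)} + 21 \left(-22\right) 13} = \sqrt{-82 + 21 \left(-22\right) 13} = \sqrt{-82 - 6006} = \sqrt{-6088} = 2 i \sqrt{1522}$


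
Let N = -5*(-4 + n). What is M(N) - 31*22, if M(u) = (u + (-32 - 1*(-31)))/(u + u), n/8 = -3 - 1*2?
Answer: -299861/440 ≈ -681.50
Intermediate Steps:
n = -40 (n = 8*(-3 - 1*2) = 8*(-3 - 2) = 8*(-5) = -40)
N = 220 (N = -5*(-4 - 40) = -5*(-44) = 220)
M(u) = (-1 + u)/(2*u) (M(u) = (u + (-32 + 31))/((2*u)) = (u - 1)*(1/(2*u)) = (-1 + u)*(1/(2*u)) = (-1 + u)/(2*u))
M(N) - 31*22 = (1/2)*(-1 + 220)/220 - 31*22 = (1/2)*(1/220)*219 - 1*682 = 219/440 - 682 = -299861/440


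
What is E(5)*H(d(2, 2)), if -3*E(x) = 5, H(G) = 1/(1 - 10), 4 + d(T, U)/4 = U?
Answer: 5/27 ≈ 0.18519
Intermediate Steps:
d(T, U) = -16 + 4*U
H(G) = -⅑ (H(G) = 1/(-9) = -⅑)
E(x) = -5/3 (E(x) = -⅓*5 = -5/3)
E(5)*H(d(2, 2)) = -5/3*(-⅑) = 5/27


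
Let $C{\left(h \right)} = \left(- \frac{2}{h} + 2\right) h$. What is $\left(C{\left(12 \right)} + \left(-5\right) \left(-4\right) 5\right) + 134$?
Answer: $256$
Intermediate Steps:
$C{\left(h \right)} = h \left(2 - \frac{2}{h}\right)$ ($C{\left(h \right)} = \left(2 - \frac{2}{h}\right) h = h \left(2 - \frac{2}{h}\right)$)
$\left(C{\left(12 \right)} + \left(-5\right) \left(-4\right) 5\right) + 134 = \left(\left(-2 + 2 \cdot 12\right) + \left(-5\right) \left(-4\right) 5\right) + 134 = \left(\left(-2 + 24\right) + 20 \cdot 5\right) + 134 = \left(22 + 100\right) + 134 = 122 + 134 = 256$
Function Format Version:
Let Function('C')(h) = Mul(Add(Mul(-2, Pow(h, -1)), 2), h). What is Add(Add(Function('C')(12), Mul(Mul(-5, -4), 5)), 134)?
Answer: 256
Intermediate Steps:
Function('C')(h) = Mul(h, Add(2, Mul(-2, Pow(h, -1)))) (Function('C')(h) = Mul(Add(2, Mul(-2, Pow(h, -1))), h) = Mul(h, Add(2, Mul(-2, Pow(h, -1)))))
Add(Add(Function('C')(12), Mul(Mul(-5, -4), 5)), 134) = Add(Add(Add(-2, Mul(2, 12)), Mul(Mul(-5, -4), 5)), 134) = Add(Add(Add(-2, 24), Mul(20, 5)), 134) = Add(Add(22, 100), 134) = Add(122, 134) = 256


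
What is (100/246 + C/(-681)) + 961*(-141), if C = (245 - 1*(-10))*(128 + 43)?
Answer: -3785099876/27921 ≈ -1.3556e+5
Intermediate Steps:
C = 43605 (C = (245 + 10)*171 = 255*171 = 43605)
(100/246 + C/(-681)) + 961*(-141) = (100/246 + 43605/(-681)) + 961*(-141) = (100*(1/246) + 43605*(-1/681)) - 135501 = (50/123 - 14535/227) - 135501 = -1776455/27921 - 135501 = -3785099876/27921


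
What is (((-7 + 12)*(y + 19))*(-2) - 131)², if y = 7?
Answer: 152881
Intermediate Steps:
(((-7 + 12)*(y + 19))*(-2) - 131)² = (((-7 + 12)*(7 + 19))*(-2) - 131)² = ((5*26)*(-2) - 131)² = (130*(-2) - 131)² = (-260 - 131)² = (-391)² = 152881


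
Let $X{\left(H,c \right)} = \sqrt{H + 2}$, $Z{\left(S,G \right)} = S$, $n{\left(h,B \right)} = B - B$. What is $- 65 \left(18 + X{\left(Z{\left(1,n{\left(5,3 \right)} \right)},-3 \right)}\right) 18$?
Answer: $-21060 - 1170 \sqrt{3} \approx -23087.0$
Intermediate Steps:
$n{\left(h,B \right)} = 0$
$X{\left(H,c \right)} = \sqrt{2 + H}$
$- 65 \left(18 + X{\left(Z{\left(1,n{\left(5,3 \right)} \right)},-3 \right)}\right) 18 = - 65 \left(18 + \sqrt{2 + 1}\right) 18 = - 65 \left(18 + \sqrt{3}\right) 18 = - 65 \left(324 + 18 \sqrt{3}\right) = -21060 - 1170 \sqrt{3}$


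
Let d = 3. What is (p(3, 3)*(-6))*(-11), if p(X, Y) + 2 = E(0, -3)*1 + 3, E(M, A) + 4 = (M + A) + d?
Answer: -198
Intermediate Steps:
E(M, A) = -1 + A + M (E(M, A) = -4 + ((M + A) + 3) = -4 + ((A + M) + 3) = -4 + (3 + A + M) = -1 + A + M)
p(X, Y) = -3 (p(X, Y) = -2 + ((-1 - 3 + 0)*1 + 3) = -2 + (-4*1 + 3) = -2 + (-4 + 3) = -2 - 1 = -3)
(p(3, 3)*(-6))*(-11) = -3*(-6)*(-11) = 18*(-11) = -198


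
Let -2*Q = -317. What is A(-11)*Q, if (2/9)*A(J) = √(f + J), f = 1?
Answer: 2853*I*√10/4 ≈ 2255.5*I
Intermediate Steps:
A(J) = 9*√(1 + J)/2
Q = 317/2 (Q = -½*(-317) = 317/2 ≈ 158.50)
A(-11)*Q = (9*√(1 - 11)/2)*(317/2) = (9*√(-10)/2)*(317/2) = (9*(I*√10)/2)*(317/2) = (9*I*√10/2)*(317/2) = 2853*I*√10/4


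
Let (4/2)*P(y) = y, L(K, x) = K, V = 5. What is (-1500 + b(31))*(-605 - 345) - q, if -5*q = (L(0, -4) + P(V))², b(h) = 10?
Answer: 5662005/4 ≈ 1.4155e+6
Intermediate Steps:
P(y) = y/2
q = -5/4 (q = -(0 + (½)*5)²/5 = -(0 + 5/2)²/5 = -(5/2)²/5 = -⅕*25/4 = -5/4 ≈ -1.2500)
(-1500 + b(31))*(-605 - 345) - q = (-1500 + 10)*(-605 - 345) - 1*(-5/4) = -1490*(-950) + 5/4 = 1415500 + 5/4 = 5662005/4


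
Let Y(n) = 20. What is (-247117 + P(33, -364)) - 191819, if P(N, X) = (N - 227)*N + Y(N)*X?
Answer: -452618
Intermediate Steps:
P(N, X) = 20*X + N*(-227 + N) (P(N, X) = (N - 227)*N + 20*X = (-227 + N)*N + 20*X = N*(-227 + N) + 20*X = 20*X + N*(-227 + N))
(-247117 + P(33, -364)) - 191819 = (-247117 + (33² - 227*33 + 20*(-364))) - 191819 = (-247117 + (1089 - 7491 - 7280)) - 191819 = (-247117 - 13682) - 191819 = -260799 - 191819 = -452618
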